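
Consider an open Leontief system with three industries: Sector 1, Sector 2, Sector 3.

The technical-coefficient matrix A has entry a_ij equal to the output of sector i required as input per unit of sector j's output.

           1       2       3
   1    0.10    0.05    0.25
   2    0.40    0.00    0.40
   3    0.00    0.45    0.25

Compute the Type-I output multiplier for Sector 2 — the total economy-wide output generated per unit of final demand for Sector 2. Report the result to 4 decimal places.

I − A =
  [   0.90    -0.05    -0.25]
  [  -0.40     1.00    -0.40]
  [   0.00    -0.45     0.75]
Cofactors of I−A, C_ij = (−1)^(i+j)·(minor ij) (rows/columns in the sector order above):
  C_11 = (1.00)(0.75) − (-0.40)(-0.45) = 0.5700
  C_12 = −[(-0.40)(0.75) − (-0.40)(0.00)] = 0.3000
  C_13 = (-0.40)(-0.45) − (1.00)(0.00) = 0.1800
  C_21 = −[(-0.05)(0.75) − (-0.25)(-0.45)] = 0.1500
  C_22 = (0.90)(0.75) − (-0.25)(0.00) = 0.6750
  C_23 = −[(0.90)(-0.45) − (-0.05)(0.00)] = 0.4050
  C_31 = (-0.05)(-0.40) − (-0.25)(1.00) = 0.2700
  C_32 = −[(0.90)(-0.40) − (-0.25)(-0.40)] = 0.4600
  C_33 = (0.90)(1.00) − (-0.05)(-0.40) = 0.8800
det(I−A) = Σ_j (I−A)_1j·C_1j = (0.90)(0.5700) + (-0.05)(0.3000) + (-0.25)(0.1800) = 0.4530
adj(I−A) = Cᵀ =
  [ 0.5700   0.1500   0.2700]
  [ 0.3000   0.6750   0.4600]
  [ 0.1800   0.4050   0.8800]
(I − A)⁻¹ = adj(I−A) / det(I−A) ≈
  [   1.25828     0.33113     0.59603]
  [   0.66225     1.49007     1.01545]
  [   0.39735     0.89404     1.94260]
The output multiplier for sector j is the column-j sum of the Leontief inverse (I − A)⁻¹ = adj(I−A) / det(I−A).
Column 2 of adj(I−A): (0.1500, 0.6750, 0.4050); det(I−A) = 0.4530.
m_2 = (0.1500 + 0.6750 + 0.4050) / 0.4530 = 1.23 / 0.4530 ≈ 2.7152.

m_2 = 2.7152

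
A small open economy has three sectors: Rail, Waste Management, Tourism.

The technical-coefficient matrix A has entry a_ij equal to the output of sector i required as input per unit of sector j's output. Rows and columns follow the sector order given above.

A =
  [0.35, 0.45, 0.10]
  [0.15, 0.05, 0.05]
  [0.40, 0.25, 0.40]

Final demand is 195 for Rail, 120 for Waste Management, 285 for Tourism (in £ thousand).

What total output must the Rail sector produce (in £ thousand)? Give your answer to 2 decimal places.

I − A =
  [   0.65    -0.45    -0.10]
  [  -0.15     0.95    -0.05]
  [  -0.40    -0.25     0.60]
Cofactors of I−A, C_ij = (−1)^(i+j)·(minor ij) (rows/columns in the sector order above):
  C_11 = (0.95)(0.60) − (-0.05)(-0.25) = 0.5575
  C_12 = −[(-0.15)(0.60) − (-0.05)(-0.40)] = 0.1100
  C_13 = (-0.15)(-0.25) − (0.95)(-0.40) = 0.4175
  C_21 = −[(-0.45)(0.60) − (-0.10)(-0.25)] = 0.2950
  C_22 = (0.65)(0.60) − (-0.10)(-0.40) = 0.3500
  C_23 = −[(0.65)(-0.25) − (-0.45)(-0.40)] = 0.3425
  C_31 = (-0.45)(-0.05) − (-0.10)(0.95) = 0.1175
  C_32 = −[(0.65)(-0.05) − (-0.10)(-0.15)] = 0.0475
  C_33 = (0.65)(0.95) − (-0.45)(-0.15) = 0.5500
det(I−A) = Σ_j (I−A)_1j·C_1j = (0.65)(0.5575) + (-0.45)(0.1100) + (-0.10)(0.4175) = 0.271125
adj(I−A) = Cᵀ =
  [ 0.5575   0.2950   0.1175]
  [ 0.1100   0.3500   0.0475]
  [ 0.4175   0.3425   0.5500]
(I − A)⁻¹ = adj(I−A) / det(I−A) ≈
  [   2.0562     1.0881     0.4334]
  [   0.4057     1.2909     0.1752]
  [   1.5399     1.2633     2.0286]
x = (I − A)⁻¹ d = adj(I−A)·d / det(I−A), with det(I−A) = 0.271125:
  x_R = (0.5575·195 + 0.2950·120 + 0.1175·285) / 0.271125 = 177.60 / 0.271125 ≈ 655.05
  x_W = (0.1100·195 + 0.3500·120 + 0.0475·285) / 0.271125 = 76.9875 / 0.271125 ≈ 283.96
  x_T = (0.4175·195 + 0.3425·120 + 0.5500·285) / 0.271125 = 279.2625 / 0.271125 ≈ 1030.01

x_R = 655.05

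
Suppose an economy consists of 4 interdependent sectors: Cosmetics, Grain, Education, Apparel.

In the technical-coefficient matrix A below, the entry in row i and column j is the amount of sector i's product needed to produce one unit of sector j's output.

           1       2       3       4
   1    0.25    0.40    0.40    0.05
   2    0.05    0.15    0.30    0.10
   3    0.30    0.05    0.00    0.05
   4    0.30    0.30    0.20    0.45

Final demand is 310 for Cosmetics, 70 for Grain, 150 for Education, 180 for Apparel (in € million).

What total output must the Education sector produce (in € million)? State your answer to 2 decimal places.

x_3 = 571.97

I − A =
  [   0.75    -0.40    -0.40    -0.05]
  [  -0.05     0.85    -0.30    -0.10]
  [  -0.30    -0.05     1.00    -0.05]
  [  -0.30    -0.30    -0.20     0.55]
Compute the cofactors C_ij = (−1)^(i+j)·(3×3 minor ij) of I−A; the adjugate is their transpose:
adj(I−A) = Cᵀ =
  [ 0.415250   0.248500   0.262000   0.106750]
  [ 0.117000   0.315000   0.157750   0.082250]
  [ 0.147625   0.107625   0.291625   0.059500]
  [ 0.344000   0.346500   0.335000   0.467250]
det(I−A) = Σ_j (I−A)_1j·C_1j = (0.75)(0.415250) + (-0.40)(0.117000) + (-0.40)(0.147625) + (-0.05)(0.344000) = 0.1883875
(I − A)⁻¹ = adj(I−A) / det(I−A) ≈
  [   2.2042     1.3191     1.3908     0.5667]
  [   0.6211     1.6721     0.8374     0.4366]
  [   0.7836     0.5713     1.5480     0.3158]
  [   1.8260     1.8393     1.7782     2.4803]
x = (I − A)⁻¹ d = adj(I−A)·d / det(I−A), with det(I−A) = 0.1883875:
  x_1 = (0.415250·310 + 0.248500·70 + 0.262000·150 + 0.106750·180) / 0.1883875 = 204.6375 / 0.1883875 ≈ 1086.26
  x_2 = (0.117000·310 + 0.315000·70 + 0.157750·150 + 0.082250·180) / 0.1883875 = 96.7875 / 0.1883875 ≈ 513.77
  x_3 = (0.147625·310 + 0.107625·70 + 0.291625·150 + 0.059500·180) / 0.1883875 = 107.75125 / 0.1883875 ≈ 571.97
  x_4 = (0.344000·310 + 0.346500·70 + 0.335000·150 + 0.467250·180) / 0.1883875 = 265.25 / 0.1883875 ≈ 1408.00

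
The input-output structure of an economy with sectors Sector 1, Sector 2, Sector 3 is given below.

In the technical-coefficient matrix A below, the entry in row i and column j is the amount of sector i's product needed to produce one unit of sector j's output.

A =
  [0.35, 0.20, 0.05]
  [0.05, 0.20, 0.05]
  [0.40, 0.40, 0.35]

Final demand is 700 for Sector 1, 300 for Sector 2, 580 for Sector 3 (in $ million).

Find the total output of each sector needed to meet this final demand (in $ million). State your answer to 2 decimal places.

x_1 = 1425.21, x_2 = 597.65, x_3 = 2137.14

I − A =
  [   0.65    -0.20    -0.05]
  [  -0.05     0.80    -0.05]
  [  -0.40    -0.40     0.65]
Cofactors of I−A, C_ij = (−1)^(i+j)·(minor ij) (rows/columns in the sector order above):
  C_11 = (0.80)(0.65) − (-0.05)(-0.40) = 0.5000
  C_12 = −[(-0.05)(0.65) − (-0.05)(-0.40)] = 0.0525
  C_13 = (-0.05)(-0.40) − (0.80)(-0.40) = 0.3400
  C_21 = −[(-0.20)(0.65) − (-0.05)(-0.40)] = 0.1500
  C_22 = (0.65)(0.65) − (-0.05)(-0.40) = 0.4025
  C_23 = −[(0.65)(-0.40) − (-0.20)(-0.40)] = 0.3400
  C_31 = (-0.20)(-0.05) − (-0.05)(0.80) = 0.0500
  C_32 = −[(0.65)(-0.05) − (-0.05)(-0.05)] = 0.0350
  C_33 = (0.65)(0.80) − (-0.20)(-0.05) = 0.5100
det(I−A) = Σ_j (I−A)_1j·C_1j = (0.65)(0.5000) + (-0.20)(0.0525) + (-0.05)(0.3400) = 0.2975
adj(I−A) = Cᵀ =
  [ 0.5000   0.1500   0.0500]
  [ 0.0525   0.4025   0.0350]
  [ 0.3400   0.3400   0.5100]
(I − A)⁻¹ = adj(I−A) / det(I−A) ≈
  [   1.6807     0.5042     0.1681]
  [   0.1765     1.3529     0.1176]
  [   1.1429     1.1429     1.7143]
x = (I − A)⁻¹ d = adj(I−A)·d / det(I−A), with det(I−A) = 0.2975:
  x_1 = (0.5000·700 + 0.1500·300 + 0.0500·580) / 0.2975 = 424.00 / 0.2975 ≈ 1425.21
  x_2 = (0.0525·700 + 0.4025·300 + 0.0350·580) / 0.2975 = 177.80 / 0.2975 ≈ 597.65
  x_3 = (0.3400·700 + 0.3400·300 + 0.5100·580) / 0.2975 = 635.80 / 0.2975 ≈ 2137.14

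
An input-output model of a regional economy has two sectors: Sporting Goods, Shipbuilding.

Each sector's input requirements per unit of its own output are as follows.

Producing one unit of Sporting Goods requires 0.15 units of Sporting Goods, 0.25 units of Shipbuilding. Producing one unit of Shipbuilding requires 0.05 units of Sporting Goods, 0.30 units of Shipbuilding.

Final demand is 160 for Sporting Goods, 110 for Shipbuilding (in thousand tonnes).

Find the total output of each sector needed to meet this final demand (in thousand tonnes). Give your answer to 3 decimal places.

I − A =
  [   0.85    -0.05]
  [  -0.25     0.70]
det(I−A) = (0.85)(0.70) − (-0.05)(-0.25) = 0.5825
adj(I−A) = [[0.70, 0.05], [0.25, 0.85]]
(I − A)⁻¹ = adj(I−A) / det(I−A) ≈
  [   1.2017     0.0858]
  [   0.4292     1.4592]
x = (I − A)⁻¹ d = adj(I−A)·d / det(I−A), with det(I−A) = 0.5825:
  x_1 = (0.70·160 + 0.05·110) / 0.5825 = 117.50 / 0.5825 ≈ 201.717
  x_2 = (0.25·160 + 0.85·110) / 0.5825 = 133.50 / 0.5825 ≈ 229.185

x_1 = 201.717, x_2 = 229.185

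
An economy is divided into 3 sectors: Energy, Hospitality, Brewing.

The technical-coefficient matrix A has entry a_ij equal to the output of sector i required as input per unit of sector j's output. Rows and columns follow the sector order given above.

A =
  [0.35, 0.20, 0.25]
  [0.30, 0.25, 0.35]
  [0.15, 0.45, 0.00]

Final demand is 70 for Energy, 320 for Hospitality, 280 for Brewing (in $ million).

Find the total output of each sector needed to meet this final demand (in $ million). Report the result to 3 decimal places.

I − A =
  [   0.65    -0.20    -0.25]
  [  -0.30     0.75    -0.35]
  [  -0.15    -0.45     1.00]
Cofactors of I−A, C_ij = (−1)^(i+j)·(minor ij) (rows/columns in the sector order above):
  C_11 = (0.75)(1.00) − (-0.35)(-0.45) = 0.5925
  C_12 = −[(-0.30)(1.00) − (-0.35)(-0.15)] = 0.3525
  C_13 = (-0.30)(-0.45) − (0.75)(-0.15) = 0.2475
  C_21 = −[(-0.20)(1.00) − (-0.25)(-0.45)] = 0.3125
  C_22 = (0.65)(1.00) − (-0.25)(-0.15) = 0.6125
  C_23 = −[(0.65)(-0.45) − (-0.20)(-0.15)] = 0.3225
  C_31 = (-0.20)(-0.35) − (-0.25)(0.75) = 0.2575
  C_32 = −[(0.65)(-0.35) − (-0.25)(-0.30)] = 0.3025
  C_33 = (0.65)(0.75) − (-0.20)(-0.30) = 0.4275
det(I−A) = Σ_j (I−A)_1j·C_1j = (0.65)(0.5925) + (-0.20)(0.3525) + (-0.25)(0.2475) = 0.25275
adj(I−A) = Cᵀ =
  [ 0.5925   0.3125   0.2575]
  [ 0.3525   0.6125   0.3025]
  [ 0.2475   0.3225   0.4275]
(I − A)⁻¹ = adj(I−A) / det(I−A) ≈
  [   2.3442     1.2364     1.0188]
  [   1.3947     2.4233     1.1968]
  [   0.9792     1.2760     1.6914]
x = (I − A)⁻¹ d = adj(I−A)·d / det(I−A), with det(I−A) = 0.25275:
  x_E = (0.5925·70 + 0.3125·320 + 0.2575·280) / 0.25275 = 213.575 / 0.25275 ≈ 845.005
  x_H = (0.3525·70 + 0.6125·320 + 0.3025·280) / 0.25275 = 305.375 / 0.25275 ≈ 1208.210
  x_B = (0.2475·70 + 0.3225·320 + 0.4275·280) / 0.25275 = 240.225 / 0.25275 ≈ 950.445

x_E = 845.005, x_H = 1208.210, x_B = 950.445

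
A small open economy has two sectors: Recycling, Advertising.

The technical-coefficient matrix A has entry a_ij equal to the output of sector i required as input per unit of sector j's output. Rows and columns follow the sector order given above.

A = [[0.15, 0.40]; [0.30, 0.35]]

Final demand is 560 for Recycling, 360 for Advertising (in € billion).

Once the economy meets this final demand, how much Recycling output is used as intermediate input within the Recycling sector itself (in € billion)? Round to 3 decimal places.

I − A =
  [   0.85    -0.40]
  [  -0.30     0.65]
det(I−A) = (0.85)(0.65) − (-0.40)(-0.30) = 0.4325
adj(I−A) = [[0.65, 0.40], [0.30, 0.85]]
(I − A)⁻¹ = adj(I−A) / det(I−A) ≈
  [   1.5029     0.9249]
  [   0.6936     1.9653]
First solve x = (I − A)⁻¹ d = adj(I−A)·d / det(I−A); in particular x_1 = (0.65·560 + 0.40·360) / 0.4325 = 508.00 / 0.4325 ≈ 1174.56647.
Intermediate flow from 1 to 1: z_11 = a_11 · x_1 = 0.15 × 508.00 / 0.4325 = 76.20 / 0.4325 ≈ 176.185.

z_11 = 176.185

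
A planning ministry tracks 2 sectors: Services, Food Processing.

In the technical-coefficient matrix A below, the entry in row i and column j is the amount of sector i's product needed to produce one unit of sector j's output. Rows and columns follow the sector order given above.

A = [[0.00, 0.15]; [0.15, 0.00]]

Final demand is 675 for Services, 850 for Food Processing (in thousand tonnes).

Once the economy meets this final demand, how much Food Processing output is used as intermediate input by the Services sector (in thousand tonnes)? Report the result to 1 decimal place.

I − A =
  [   1.00    -0.15]
  [  -0.15     1.00]
det(I−A) = (1.00)(1.00) − (-0.15)(-0.15) = 0.9775
adj(I−A) = [[1.00, 0.15], [0.15, 1.00]]
(I − A)⁻¹ = adj(I−A) / det(I−A) ≈
  [   1.0230     0.1535]
  [   0.1535     1.0230]
First solve x = (I − A)⁻¹ d = adj(I−A)·d / det(I−A); in particular x_S = (1.00·675 + 0.15·850) / 0.9775 = 802.50 / 0.9775 ≈ 820.972.
Intermediate flow from F to S: z_FS = a_FS · x_S = 0.15 × 802.50 / 0.9775 = 120.375 / 0.9775 ≈ 123.1.

z_FS = 123.1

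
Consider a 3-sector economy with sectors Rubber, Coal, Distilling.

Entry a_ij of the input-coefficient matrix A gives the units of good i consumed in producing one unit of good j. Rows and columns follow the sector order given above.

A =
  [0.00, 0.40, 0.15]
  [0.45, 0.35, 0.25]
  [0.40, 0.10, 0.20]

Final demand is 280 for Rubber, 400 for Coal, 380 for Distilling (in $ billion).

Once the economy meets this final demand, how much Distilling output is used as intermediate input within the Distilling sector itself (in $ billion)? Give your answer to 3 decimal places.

z_DD = 277.474

I − A =
  [   1.00    -0.40    -0.15]
  [  -0.45     0.65    -0.25]
  [  -0.40    -0.10     0.80]
Cofactors of I−A, C_ij = (−1)^(i+j)·(minor ij) (rows/columns in the sector order above):
  C_11 = (0.65)(0.80) − (-0.25)(-0.10) = 0.4950
  C_12 = −[(-0.45)(0.80) − (-0.25)(-0.40)] = 0.4600
  C_13 = (-0.45)(-0.10) − (0.65)(-0.40) = 0.3050
  C_21 = −[(-0.40)(0.80) − (-0.15)(-0.10)] = 0.3350
  C_22 = (1.00)(0.80) − (-0.15)(-0.40) = 0.7400
  C_23 = −[(1.00)(-0.10) − (-0.40)(-0.40)] = 0.2600
  C_31 = (-0.40)(-0.25) − (-0.15)(0.65) = 0.1975
  C_32 = −[(1.00)(-0.25) − (-0.15)(-0.45)] = 0.3175
  C_33 = (1.00)(0.65) − (-0.40)(-0.45) = 0.4700
det(I−A) = Σ_j (I−A)_1j·C_1j = (1.00)(0.4950) + (-0.40)(0.4600) + (-0.15)(0.3050) = 0.26525
adj(I−A) = Cᵀ =
  [ 0.4950   0.3350   0.1975]
  [ 0.4600   0.7400   0.3175]
  [ 0.3050   0.2600   0.4700]
(I − A)⁻¹ = adj(I−A) / det(I−A) ≈
  [   1.8662     1.2630     0.7446]
  [   1.7342     2.7898     1.1970]
  [   1.1499     0.9802     1.7719]
First solve x = (I − A)⁻¹ d = adj(I−A)·d / det(I−A); in particular x_D = (0.3050·280 + 0.2600·400 + 0.4700·380) / 0.26525 = 368.00 / 0.26525 ≈ 1387.37041.
Intermediate flow from D to D: z_DD = a_DD · x_D = 0.20 × 368.00 / 0.26525 = 73.60 / 0.26525 ≈ 277.474.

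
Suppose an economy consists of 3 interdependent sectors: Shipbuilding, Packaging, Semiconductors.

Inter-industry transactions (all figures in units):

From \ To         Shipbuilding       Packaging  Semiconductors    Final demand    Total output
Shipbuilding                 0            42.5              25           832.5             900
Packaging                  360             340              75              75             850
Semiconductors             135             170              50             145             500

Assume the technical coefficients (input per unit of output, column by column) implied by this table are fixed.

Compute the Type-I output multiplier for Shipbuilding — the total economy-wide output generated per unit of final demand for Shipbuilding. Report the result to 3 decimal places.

m_1 = 2.203

Technical coefficients a_ij = z_ij / X_j:
  a_11 = 0/900 = 0.00, a_21 = 360/900 = 0.40, a_31 = 135/900 = 0.15
  a_12 = 42.5/850 = 0.05, a_22 = 340/850 = 0.40, a_32 = 170/850 = 0.20
  a_13 = 25/500 = 0.05, a_23 = 75/500 = 0.15, a_33 = 50/500 = 0.10
I − A =
  [   1.00    -0.05    -0.05]
  [  -0.40     0.60    -0.15]
  [  -0.15    -0.20     0.90]
Cofactors of I−A, C_ij = (−1)^(i+j)·(minor ij) (rows/columns in the sector order above):
  C_11 = (0.60)(0.90) − (-0.15)(-0.20) = 0.5100
  C_12 = −[(-0.40)(0.90) − (-0.15)(-0.15)] = 0.3825
  C_13 = (-0.40)(-0.20) − (0.60)(-0.15) = 0.1700
  C_21 = −[(-0.05)(0.90) − (-0.05)(-0.20)] = 0.0550
  C_22 = (1.00)(0.90) − (-0.05)(-0.15) = 0.8925
  C_23 = −[(1.00)(-0.20) − (-0.05)(-0.15)] = 0.2075
  C_31 = (-0.05)(-0.15) − (-0.05)(0.60) = 0.0375
  C_32 = −[(1.00)(-0.15) − (-0.05)(-0.40)] = 0.1700
  C_33 = (1.00)(0.60) − (-0.05)(-0.40) = 0.5800
det(I−A) = Σ_j (I−A)_1j·C_1j = (1.00)(0.5100) + (-0.05)(0.3825) + (-0.05)(0.1700) = 0.482375
adj(I−A) = Cᵀ =
  [ 0.5100   0.0550   0.0375]
  [ 0.3825   0.8925   0.1700]
  [ 0.1700   0.2075   0.5800]
(I − A)⁻¹ = adj(I−A) / det(I−A) ≈
  [   1.0573     0.1140     0.0777]
  [   0.7930     1.8502     0.3524]
  [   0.3524     0.4302     1.2024]
The output multiplier for sector j is the column-j sum of the Leontief inverse (I − A)⁻¹ = adj(I−A) / det(I−A).
Column 1 of adj(I−A): (0.5100, 0.3825, 0.1700); det(I−A) = 0.482375.
m_1 = (0.5100 + 0.3825 + 0.1700) / 0.482375 = 1.0625 / 0.482375 ≈ 2.203.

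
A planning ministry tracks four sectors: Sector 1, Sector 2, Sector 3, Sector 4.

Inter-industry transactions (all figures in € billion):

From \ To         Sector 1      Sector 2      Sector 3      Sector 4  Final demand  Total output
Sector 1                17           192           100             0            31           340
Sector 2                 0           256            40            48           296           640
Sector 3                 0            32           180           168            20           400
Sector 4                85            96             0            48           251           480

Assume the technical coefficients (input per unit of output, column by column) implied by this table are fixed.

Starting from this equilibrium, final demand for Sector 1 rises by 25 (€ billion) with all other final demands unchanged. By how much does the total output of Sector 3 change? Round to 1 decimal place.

Technical coefficients a_ij = z_ij / X_j:
  a_11 = 17/340 = 0.05, a_21 = 0/340 = 0.00, a_31 = 0/340 = 0.00, a_41 = 85/340 = 0.25
  a_12 = 192/640 = 0.30, a_22 = 256/640 = 0.40, a_32 = 32/640 = 0.05, a_42 = 96/640 = 0.15
  a_13 = 100/400 = 0.25, a_23 = 40/400 = 0.10, a_33 = 180/400 = 0.45, a_43 = 0/400 = 0.00
  a_14 = 0/480 = 0.00, a_24 = 48/480 = 0.10, a_34 = 168/480 = 0.35, a_44 = 48/480 = 0.10
I − A =
  [   0.95    -0.30    -0.25     0.00]
  [   0.00     0.60    -0.10    -0.10]
  [   0.00    -0.05     0.55    -0.35]
  [  -0.25    -0.15     0.00     0.90]
Compute the cofactors C_ij = (−1)^(i+j)·(3×3 minor ij) of I−A; the adjugate is their transpose:
adj(I−A) = Cᵀ =
  [ 0.279000   0.172875   0.158250   0.080750]
  [ 0.022500   0.448375   0.091750   0.085500]
  [ 0.053750   0.118875   0.491250   0.204250]
  [ 0.081250   0.122750   0.059250   0.308750]
det(I−A) = Σ_j (I−A)_1j·C_1j = (0.95)(0.279000) + (-0.30)(0.022500) + (-0.25)(0.053750) + (0.00)(0.081250) = 0.2448625
(I − A)⁻¹ = adj(I−A) / det(I−A) ≈
  [   1.1394     0.7060     0.6463     0.3298]
  [   0.0919     1.8311     0.3747     0.3492]
  [   0.2195     0.4855     2.0062     0.8341]
  [   0.3318     0.5013     0.2420     1.2609]
Δx = (I − A)⁻¹ Δd with Δd having +25 in the Sector 1 component and 0 elsewhere.
So Δx_3 = L_31 · (+25), where L_31 = adj(I−A)_31 / det(I−A) = 0.053750 / 0.2448625.
Δx_3 = 0.053750 × (+25) / 0.2448625 = 1.34375 / 0.2448625 ≈ 5.5.

Δx_3 = 5.5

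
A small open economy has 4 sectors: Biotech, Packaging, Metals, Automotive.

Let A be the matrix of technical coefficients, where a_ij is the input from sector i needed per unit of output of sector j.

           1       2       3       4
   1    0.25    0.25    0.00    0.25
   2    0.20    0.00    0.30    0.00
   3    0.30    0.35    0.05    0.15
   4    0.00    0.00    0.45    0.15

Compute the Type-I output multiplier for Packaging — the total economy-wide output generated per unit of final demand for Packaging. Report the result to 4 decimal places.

m_2 = 3.0344

I − A =
  [   0.75    -0.25     0.00    -0.25]
  [  -0.20     1.00    -0.30     0.00]
  [  -0.30    -0.35     0.95    -0.15]
  [   0.00     0.00    -0.45     0.85]
Compute the cofactors C_ij = (−1)^(i+j)·(3×3 minor ij) of I−A; the adjugate is their transpose:
adj(I−A) = Cᵀ =
  [ 0.650750   0.224375   0.176250   0.222500]
  [ 0.224500   0.521250   0.213750   0.103750]
  [ 0.314500   0.286875   0.595000   0.197500]
  [ 0.166500   0.151875   0.315000   0.563750]
det(I−A) = Σ_j (I−A)_1j·C_1j = (0.75)(0.650750) + (-0.25)(0.224500) + (0.00)(0.314500) + (-0.25)(0.166500) = 0.3903125
(I − A)⁻¹ = adj(I−A) / det(I−A) ≈
  [   1.66725     0.57486     0.45156     0.57006]
  [   0.57518     1.33547     0.54764     0.26581]
  [   0.80576     0.73499     1.52442     0.50600]
  [   0.42658     0.38911     0.80705     1.44436]
The output multiplier for sector j is the column-j sum of the Leontief inverse (I − A)⁻¹ = adj(I−A) / det(I−A).
Column 2 of adj(I−A): (0.224375, 0.521250, 0.286875, 0.151875); det(I−A) = 0.3903125.
m_2 = (0.224375 + 0.521250 + 0.286875 + 0.151875) / 0.3903125 = 1.184375 / 0.3903125 ≈ 3.0344.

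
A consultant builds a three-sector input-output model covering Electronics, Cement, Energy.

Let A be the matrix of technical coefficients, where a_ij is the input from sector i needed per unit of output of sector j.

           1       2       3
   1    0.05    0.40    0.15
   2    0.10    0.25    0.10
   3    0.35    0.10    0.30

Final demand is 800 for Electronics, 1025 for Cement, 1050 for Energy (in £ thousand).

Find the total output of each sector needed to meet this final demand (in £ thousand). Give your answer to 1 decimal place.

x_1 = 2152.0, x_2 = 2035.8, x_3 = 2866.8

I − A =
  [   0.95    -0.40    -0.15]
  [  -0.10     0.75    -0.10]
  [  -0.35    -0.10     0.70]
Cofactors of I−A, C_ij = (−1)^(i+j)·(minor ij) (rows/columns in the sector order above):
  C_11 = (0.75)(0.70) − (-0.10)(-0.10) = 0.5150
  C_12 = −[(-0.10)(0.70) − (-0.10)(-0.35)] = 0.1050
  C_13 = (-0.10)(-0.10) − (0.75)(-0.35) = 0.2725
  C_21 = −[(-0.40)(0.70) − (-0.15)(-0.10)] = 0.2950
  C_22 = (0.95)(0.70) − (-0.15)(-0.35) = 0.6125
  C_23 = −[(0.95)(-0.10) − (-0.40)(-0.35)] = 0.2350
  C_31 = (-0.40)(-0.10) − (-0.15)(0.75) = 0.1525
  C_32 = −[(0.95)(-0.10) − (-0.15)(-0.10)] = 0.1100
  C_33 = (0.95)(0.75) − (-0.40)(-0.10) = 0.6725
det(I−A) = Σ_j (I−A)_1j·C_1j = (0.95)(0.5150) + (-0.40)(0.1050) + (-0.15)(0.2725) = 0.406375
adj(I−A) = Cᵀ =
  [ 0.5150   0.2950   0.1525]
  [ 0.1050   0.6125   0.1100]
  [ 0.2725   0.2350   0.6725]
(I − A)⁻¹ = adj(I−A) / det(I−A) ≈
  [   1.2673     0.7259     0.3753]
  [   0.2584     1.5072     0.2707]
  [   0.6706     0.5783     1.6549]
x = (I − A)⁻¹ d = adj(I−A)·d / det(I−A), with det(I−A) = 0.406375:
  x_1 = (0.5150·800 + 0.2950·1025 + 0.1525·1050) / 0.406375 = 874.50 / 0.406375 ≈ 2152.0
  x_2 = (0.1050·800 + 0.6125·1025 + 0.1100·1050) / 0.406375 = 827.3125 / 0.406375 ≈ 2035.8
  x_3 = (0.2725·800 + 0.2350·1025 + 0.6725·1050) / 0.406375 = 1165.00 / 0.406375 ≈ 2866.8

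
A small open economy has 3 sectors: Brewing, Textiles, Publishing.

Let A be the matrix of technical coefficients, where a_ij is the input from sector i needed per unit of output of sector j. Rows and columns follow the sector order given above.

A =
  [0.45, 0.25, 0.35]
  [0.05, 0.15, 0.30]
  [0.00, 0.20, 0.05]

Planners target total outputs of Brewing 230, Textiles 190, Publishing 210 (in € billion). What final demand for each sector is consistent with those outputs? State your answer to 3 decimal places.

d_1 = 5.500, d_2 = 87.000, d_3 = 161.500

I − A =
  [   0.55    -0.25    -0.35]
  [  -0.05     0.85    -0.30]
  [   0.00    -0.20     0.95]
d = (I − A) x:
  d_1 = (+0.55)·230 + (-0.25)·190 + (-0.35)·210 = 5.500
  d_2 = (-0.05)·230 + (+0.85)·190 + (-0.30)·210 = 87.000
  d_3 = (+0.00)·230 + (-0.20)·190 + (+0.95)·210 = 161.500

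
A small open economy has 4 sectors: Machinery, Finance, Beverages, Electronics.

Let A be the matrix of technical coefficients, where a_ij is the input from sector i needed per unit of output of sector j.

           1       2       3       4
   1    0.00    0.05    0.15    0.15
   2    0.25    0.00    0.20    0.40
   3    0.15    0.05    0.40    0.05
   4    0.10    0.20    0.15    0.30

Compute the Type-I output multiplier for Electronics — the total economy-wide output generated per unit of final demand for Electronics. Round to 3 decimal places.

I − A =
  [   1.00    -0.05    -0.15    -0.15]
  [  -0.25     1.00    -0.20    -0.40]
  [  -0.15    -0.05     0.60    -0.05]
  [  -0.10    -0.20    -0.15     0.70]
Compute the cofactors C_ij = (−1)^(i+j)·(3×3 minor ij) of I−A; the adjugate is their transpose:
adj(I−A) = Cᵀ =
  [ 0.352500   0.046500   0.131500   0.111500]
  [ 0.158125   0.383625   0.234875   0.269875]
  [ 0.111250   0.054250   0.586750   0.096750]
  [ 0.119375   0.127875   0.211625   0.556625]
det(I−A) = Σ_j (I−A)_1j·C_1j = (1.00)(0.352500) + (-0.05)(0.158125) + (-0.15)(0.111250) + (-0.15)(0.119375) = 0.3100
(I − A)⁻¹ = adj(I−A) / det(I−A) ≈
  [   1.1371     0.1500     0.4242     0.3597]
  [   0.5101     1.2375     0.7577     0.8706]
  [   0.3589     0.1750     1.8927     0.3121]
  [   0.3851     0.4125     0.6827     1.7956]
The output multiplier for sector j is the column-j sum of the Leontief inverse (I − A)⁻¹ = adj(I−A) / det(I−A).
Column 4 of adj(I−A): (0.111500, 0.269875, 0.096750, 0.556625); det(I−A) = 0.3100.
m_4 = (0.111500 + 0.269875 + 0.096750 + 0.556625) / 0.3100 = 1.03475 / 0.3100 ≈ 3.338.

m_4 = 3.338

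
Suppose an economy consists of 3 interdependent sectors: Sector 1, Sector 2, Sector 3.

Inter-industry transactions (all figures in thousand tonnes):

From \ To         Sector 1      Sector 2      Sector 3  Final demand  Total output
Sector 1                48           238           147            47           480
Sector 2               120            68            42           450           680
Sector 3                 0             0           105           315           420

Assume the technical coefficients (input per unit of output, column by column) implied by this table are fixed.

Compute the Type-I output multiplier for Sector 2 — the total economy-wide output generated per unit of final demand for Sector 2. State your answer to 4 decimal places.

Technical coefficients a_ij = z_ij / X_j:
  a_11 = 48/480 = 0.10, a_21 = 120/480 = 0.25, a_31 = 0/480 = 0.00
  a_12 = 238/680 = 0.35, a_22 = 68/680 = 0.10, a_32 = 0/680 = 0.00
  a_13 = 147/420 = 0.35, a_23 = 42/420 = 0.10, a_33 = 105/420 = 0.25
I − A =
  [   0.90    -0.35    -0.35]
  [  -0.25     0.90    -0.10]
  [   0.00     0.00     0.75]
Cofactors of I−A, C_ij = (−1)^(i+j)·(minor ij) (rows/columns in the sector order above):
  C_11 = (0.90)(0.75) − (-0.10)(0.00) = 0.6750
  C_12 = −[(-0.25)(0.75) − (-0.10)(0.00)] = 0.1875
  C_13 = (-0.25)(0.00) − (0.90)(0.00) = 0.0000
  C_21 = −[(-0.35)(0.75) − (-0.35)(0.00)] = 0.2625
  C_22 = (0.90)(0.75) − (-0.35)(0.00) = 0.6750
  C_23 = −[(0.90)(0.00) − (-0.35)(0.00)] = 0.0000
  C_31 = (-0.35)(-0.10) − (-0.35)(0.90) = 0.3500
  C_32 = −[(0.90)(-0.10) − (-0.35)(-0.25)] = 0.1775
  C_33 = (0.90)(0.90) − (-0.35)(-0.25) = 0.7225
det(I−A) = Σ_j (I−A)_1j·C_1j = (0.90)(0.6750) + (-0.35)(0.1875) + (-0.35)(0.0000) = 0.541875
adj(I−A) = Cᵀ =
  [ 0.6750   0.2625   0.3500]
  [ 0.1875   0.6750   0.1775]
  [ 0.0000   0.0000   0.7225]
(I − A)⁻¹ = adj(I−A) / det(I−A) ≈
  [   1.24567     0.48443     0.64591]
  [   0.34602     1.24567     0.32757]
  [   0.00000     0.00000     1.33333]
The output multiplier for sector j is the column-j sum of the Leontief inverse (I − A)⁻¹ = adj(I−A) / det(I−A).
Column 2 of adj(I−A): (0.2625, 0.6750, 0.0000); det(I−A) = 0.541875.
m_2 = (0.2625 + 0.6750 + 0.0000) / 0.541875 = 0.9375 / 0.541875 ≈ 1.7301.

m_2 = 1.7301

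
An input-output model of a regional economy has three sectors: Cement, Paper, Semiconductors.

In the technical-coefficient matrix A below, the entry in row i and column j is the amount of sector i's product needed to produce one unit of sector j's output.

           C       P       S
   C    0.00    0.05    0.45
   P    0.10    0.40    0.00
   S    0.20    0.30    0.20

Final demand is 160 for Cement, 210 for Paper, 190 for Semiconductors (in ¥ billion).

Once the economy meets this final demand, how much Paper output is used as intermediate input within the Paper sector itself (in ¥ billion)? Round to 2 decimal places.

z_PP = 166.90

I − A =
  [   1.00    -0.05    -0.45]
  [  -0.10     0.60     0.00]
  [  -0.20    -0.30     0.80]
Cofactors of I−A, C_ij = (−1)^(i+j)·(minor ij) (rows/columns in the sector order above):
  C_11 = (0.60)(0.80) − (0.00)(-0.30) = 0.4800
  C_12 = −[(-0.10)(0.80) − (0.00)(-0.20)] = 0.0800
  C_13 = (-0.10)(-0.30) − (0.60)(-0.20) = 0.1500
  C_21 = −[(-0.05)(0.80) − (-0.45)(-0.30)] = 0.1750
  C_22 = (1.00)(0.80) − (-0.45)(-0.20) = 0.7100
  C_23 = −[(1.00)(-0.30) − (-0.05)(-0.20)] = 0.3100
  C_31 = (-0.05)(0.00) − (-0.45)(0.60) = 0.2700
  C_32 = −[(1.00)(0.00) − (-0.45)(-0.10)] = 0.0450
  C_33 = (1.00)(0.60) − (-0.05)(-0.10) = 0.5950
det(I−A) = Σ_j (I−A)_1j·C_1j = (1.00)(0.4800) + (-0.05)(0.0800) + (-0.45)(0.1500) = 0.4085
adj(I−A) = Cᵀ =
  [ 0.4800   0.1750   0.2700]
  [ 0.0800   0.7100   0.0450]
  [ 0.1500   0.3100   0.5950]
(I − A)⁻¹ = adj(I−A) / det(I−A) ≈
  [   1.1750     0.4284     0.6610]
  [   0.1958     1.7381     0.1102]
  [   0.3672     0.7589     1.4565]
First solve x = (I − A)⁻¹ d = adj(I−A)·d / det(I−A); in particular x_P = (0.0800·160 + 0.7100·210 + 0.0450·190) / 0.4085 = 170.45 / 0.4085 ≈ 417.2583.
Intermediate flow from P to P: z_PP = a_PP · x_P = 0.40 × 170.45 / 0.4085 = 68.18 / 0.4085 ≈ 166.90.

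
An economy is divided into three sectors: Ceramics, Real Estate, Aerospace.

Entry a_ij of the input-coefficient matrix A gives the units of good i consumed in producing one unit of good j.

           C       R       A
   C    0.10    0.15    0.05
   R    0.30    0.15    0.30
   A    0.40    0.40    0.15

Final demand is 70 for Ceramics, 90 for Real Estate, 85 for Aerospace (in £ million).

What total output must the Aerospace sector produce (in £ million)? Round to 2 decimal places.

I − A =
  [   0.90    -0.15    -0.05]
  [  -0.30     0.85    -0.30]
  [  -0.40    -0.40     0.85]
Cofactors of I−A, C_ij = (−1)^(i+j)·(minor ij) (rows/columns in the sector order above):
  C_11 = (0.85)(0.85) − (-0.30)(-0.40) = 0.6025
  C_12 = −[(-0.30)(0.85) − (-0.30)(-0.40)] = 0.3750
  C_13 = (-0.30)(-0.40) − (0.85)(-0.40) = 0.4600
  C_21 = −[(-0.15)(0.85) − (-0.05)(-0.40)] = 0.1475
  C_22 = (0.90)(0.85) − (-0.05)(-0.40) = 0.7450
  C_23 = −[(0.90)(-0.40) − (-0.15)(-0.40)] = 0.4200
  C_31 = (-0.15)(-0.30) − (-0.05)(0.85) = 0.0875
  C_32 = −[(0.90)(-0.30) − (-0.05)(-0.30)] = 0.2850
  C_33 = (0.90)(0.85) − (-0.15)(-0.30) = 0.7200
det(I−A) = Σ_j (I−A)_1j·C_1j = (0.90)(0.6025) + (-0.15)(0.3750) + (-0.05)(0.4600) = 0.4630
adj(I−A) = Cᵀ =
  [ 0.6025   0.1475   0.0875]
  [ 0.3750   0.7450   0.2850]
  [ 0.4600   0.4200   0.7200]
(I − A)⁻¹ = adj(I−A) / det(I−A) ≈
  [   1.3013     0.3186     0.1890]
  [   0.8099     1.6091     0.6156]
  [   0.9935     0.9071     1.5551]
x = (I − A)⁻¹ d = adj(I−A)·d / det(I−A), with det(I−A) = 0.4630:
  x_C = (0.6025·70 + 0.1475·90 + 0.0875·85) / 0.4630 = 62.8875 / 0.4630 ≈ 135.83
  x_R = (0.3750·70 + 0.7450·90 + 0.2850·85) / 0.4630 = 117.525 / 0.4630 ≈ 253.83
  x_A = (0.4600·70 + 0.4200·90 + 0.7200·85) / 0.4630 = 131.20 / 0.4630 ≈ 283.37

x_A = 283.37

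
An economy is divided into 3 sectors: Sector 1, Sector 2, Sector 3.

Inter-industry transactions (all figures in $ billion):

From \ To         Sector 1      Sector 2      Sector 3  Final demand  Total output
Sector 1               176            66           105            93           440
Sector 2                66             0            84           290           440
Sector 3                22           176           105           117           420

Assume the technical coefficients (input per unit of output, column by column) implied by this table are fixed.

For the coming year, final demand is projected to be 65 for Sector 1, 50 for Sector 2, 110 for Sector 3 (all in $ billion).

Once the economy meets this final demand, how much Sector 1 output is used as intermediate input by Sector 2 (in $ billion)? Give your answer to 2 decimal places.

z_12 = 19.86

Technical coefficients a_ij = z_ij / X_j:
  a_11 = 176/440 = 0.40, a_21 = 66/440 = 0.15, a_31 = 22/440 = 0.05
  a_12 = 66/440 = 0.15, a_22 = 0/440 = 0.00, a_32 = 176/440 = 0.40
  a_13 = 105/420 = 0.25, a_23 = 84/420 = 0.20, a_33 = 105/420 = 0.25
I − A =
  [   0.60    -0.15    -0.25]
  [  -0.15     1.00    -0.20]
  [  -0.05    -0.40     0.75]
Cofactors of I−A, C_ij = (−1)^(i+j)·(minor ij) (rows/columns in the sector order above):
  C_11 = (1.00)(0.75) − (-0.20)(-0.40) = 0.6700
  C_12 = −[(-0.15)(0.75) − (-0.20)(-0.05)] = 0.1225
  C_13 = (-0.15)(-0.40) − (1.00)(-0.05) = 0.1100
  C_21 = −[(-0.15)(0.75) − (-0.25)(-0.40)] = 0.2125
  C_22 = (0.60)(0.75) − (-0.25)(-0.05) = 0.4375
  C_23 = −[(0.60)(-0.40) − (-0.15)(-0.05)] = 0.2475
  C_31 = (-0.15)(-0.20) − (-0.25)(1.00) = 0.2800
  C_32 = −[(0.60)(-0.20) − (-0.25)(-0.15)] = 0.1575
  C_33 = (0.60)(1.00) − (-0.15)(-0.15) = 0.5775
det(I−A) = Σ_j (I−A)_1j·C_1j = (0.60)(0.6700) + (-0.15)(0.1225) + (-0.25)(0.1100) = 0.356125
adj(I−A) = Cᵀ =
  [ 0.6700   0.2125   0.2800]
  [ 0.1225   0.4375   0.1575]
  [ 0.1100   0.2475   0.5775]
(I − A)⁻¹ = adj(I−A) / det(I−A) ≈
  [   1.8814     0.5967     0.7862]
  [   0.3440     1.2285     0.4423]
  [   0.3089     0.6950     1.6216]
First solve x = (I − A)⁻¹ d = adj(I−A)·d / det(I−A); in particular x_2 = (0.1225·65 + 0.4375·50 + 0.1575·110) / 0.356125 = 47.1625 / 0.356125 ≈ 132.4324.
Intermediate flow from 1 to 2: z_12 = a_12 · x_2 = 0.15 × 47.1625 / 0.356125 = 7.074375 / 0.356125 ≈ 19.86.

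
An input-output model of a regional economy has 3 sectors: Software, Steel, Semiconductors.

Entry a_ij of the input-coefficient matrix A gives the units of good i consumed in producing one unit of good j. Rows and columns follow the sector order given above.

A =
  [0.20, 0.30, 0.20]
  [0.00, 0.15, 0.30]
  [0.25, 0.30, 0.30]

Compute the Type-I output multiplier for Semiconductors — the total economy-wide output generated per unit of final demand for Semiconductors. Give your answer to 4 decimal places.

m_3 = 3.4808

I − A =
  [   0.80    -0.30    -0.20]
  [   0.00     0.85    -0.30]
  [  -0.25    -0.30     0.70]
Cofactors of I−A, C_ij = (−1)^(i+j)·(minor ij) (rows/columns in the sector order above):
  C_11 = (0.85)(0.70) − (-0.30)(-0.30) = 0.5050
  C_12 = −[(0.00)(0.70) − (-0.30)(-0.25)] = 0.0750
  C_13 = (0.00)(-0.30) − (0.85)(-0.25) = 0.2125
  C_21 = −[(-0.30)(0.70) − (-0.20)(-0.30)] = 0.2700
  C_22 = (0.80)(0.70) − (-0.20)(-0.25) = 0.5100
  C_23 = −[(0.80)(-0.30) − (-0.30)(-0.25)] = 0.3150
  C_31 = (-0.30)(-0.30) − (-0.20)(0.85) = 0.2600
  C_32 = −[(0.80)(-0.30) − (-0.20)(0.00)] = 0.2400
  C_33 = (0.80)(0.85) − (-0.30)(0.00) = 0.6800
det(I−A) = Σ_j (I−A)_1j·C_1j = (0.80)(0.5050) + (-0.30)(0.0750) + (-0.20)(0.2125) = 0.3390
adj(I−A) = Cᵀ =
  [ 0.5050   0.2700   0.2600]
  [ 0.0750   0.5100   0.2400]
  [ 0.2125   0.3150   0.6800]
(I − A)⁻¹ = adj(I−A) / det(I−A) ≈
  [   1.48968     0.79646     0.76696]
  [   0.22124     1.50442     0.70796]
  [   0.62684     0.92920     2.00590]
The output multiplier for sector j is the column-j sum of the Leontief inverse (I − A)⁻¹ = adj(I−A) / det(I−A).
Column 3 of adj(I−A): (0.2600, 0.2400, 0.6800); det(I−A) = 0.3390.
m_3 = (0.2600 + 0.2400 + 0.6800) / 0.3390 = 1.18 / 0.3390 ≈ 3.4808.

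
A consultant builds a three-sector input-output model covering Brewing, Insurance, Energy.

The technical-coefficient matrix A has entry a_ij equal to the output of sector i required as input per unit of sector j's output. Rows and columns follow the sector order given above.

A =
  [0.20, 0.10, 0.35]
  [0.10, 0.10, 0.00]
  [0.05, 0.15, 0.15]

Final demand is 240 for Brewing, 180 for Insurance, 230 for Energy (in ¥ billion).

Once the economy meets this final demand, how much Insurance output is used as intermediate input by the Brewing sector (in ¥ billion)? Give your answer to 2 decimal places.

I − A =
  [   0.80    -0.10    -0.35]
  [  -0.10     0.90     0.00]
  [  -0.05    -0.15     0.85]
Cofactors of I−A, C_ij = (−1)^(i+j)·(minor ij) (rows/columns in the sector order above):
  C_11 = (0.90)(0.85) − (0.00)(-0.15) = 0.7650
  C_12 = −[(-0.10)(0.85) − (0.00)(-0.05)] = 0.0850
  C_13 = (-0.10)(-0.15) − (0.90)(-0.05) = 0.0600
  C_21 = −[(-0.10)(0.85) − (-0.35)(-0.15)] = 0.1375
  C_22 = (0.80)(0.85) − (-0.35)(-0.05) = 0.6625
  C_23 = −[(0.80)(-0.15) − (-0.10)(-0.05)] = 0.1250
  C_31 = (-0.10)(0.00) − (-0.35)(0.90) = 0.3150
  C_32 = −[(0.80)(0.00) − (-0.35)(-0.10)] = 0.0350
  C_33 = (0.80)(0.90) − (-0.10)(-0.10) = 0.7100
det(I−A) = Σ_j (I−A)_1j·C_1j = (0.80)(0.7650) + (-0.10)(0.0850) + (-0.35)(0.0600) = 0.5825
adj(I−A) = Cᵀ =
  [ 0.7650   0.1375   0.3150]
  [ 0.0850   0.6625   0.0350]
  [ 0.0600   0.1250   0.7100]
(I − A)⁻¹ = adj(I−A) / det(I−A) ≈
  [   1.3133     0.2361     0.5408]
  [   0.1459     1.1373     0.0601]
  [   0.1030     0.2146     1.2189]
First solve x = (I − A)⁻¹ d = adj(I−A)·d / det(I−A); in particular x_1 = (0.7650·240 + 0.1375·180 + 0.3150·230) / 0.5825 = 280.80 / 0.5825 ≈ 482.0601.
Intermediate flow from 2 to 1: z_21 = a_21 · x_1 = 0.10 × 280.80 / 0.5825 = 28.08 / 0.5825 ≈ 48.21.

z_21 = 48.21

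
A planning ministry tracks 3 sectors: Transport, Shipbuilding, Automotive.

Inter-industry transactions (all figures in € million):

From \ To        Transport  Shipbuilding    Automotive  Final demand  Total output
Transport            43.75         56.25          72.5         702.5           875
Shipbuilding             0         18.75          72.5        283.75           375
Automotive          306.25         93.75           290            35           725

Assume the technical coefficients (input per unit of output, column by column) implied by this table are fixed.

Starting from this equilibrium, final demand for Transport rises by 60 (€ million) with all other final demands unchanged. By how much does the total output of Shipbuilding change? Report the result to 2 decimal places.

Technical coefficients a_ij = z_ij / X_j:
  a_TT = 43.75/875 = 0.05, a_ST = 0/875 = 0.00, a_AT = 306.25/875 = 0.35
  a_TS = 56.25/375 = 0.15, a_SS = 18.75/375 = 0.05, a_AS = 93.75/375 = 0.25
  a_TA = 72.5/725 = 0.10, a_SA = 72.5/725 = 0.10, a_AA = 290/725 = 0.40
I − A =
  [   0.95    -0.15    -0.10]
  [   0.00     0.95    -0.10]
  [  -0.35    -0.25     0.60]
Cofactors of I−A, C_ij = (−1)^(i+j)·(minor ij) (rows/columns in the sector order above):
  C_11 = (0.95)(0.60) − (-0.10)(-0.25) = 0.5450
  C_12 = −[(0.00)(0.60) − (-0.10)(-0.35)] = 0.0350
  C_13 = (0.00)(-0.25) − (0.95)(-0.35) = 0.3325
  C_21 = −[(-0.15)(0.60) − (-0.10)(-0.25)] = 0.1150
  C_22 = (0.95)(0.60) − (-0.10)(-0.35) = 0.5350
  C_23 = −[(0.95)(-0.25) − (-0.15)(-0.35)] = 0.2900
  C_31 = (-0.15)(-0.10) − (-0.10)(0.95) = 0.1100
  C_32 = −[(0.95)(-0.10) − (-0.10)(0.00)] = 0.0950
  C_33 = (0.95)(0.95) − (-0.15)(0.00) = 0.9025
det(I−A) = Σ_j (I−A)_1j·C_1j = (0.95)(0.5450) + (-0.15)(0.0350) + (-0.10)(0.3325) = 0.47925
adj(I−A) = Cᵀ =
  [ 0.5450   0.1150   0.1100]
  [ 0.0350   0.5350   0.0950]
  [ 0.3325   0.2900   0.9025]
(I − A)⁻¹ = adj(I−A) / det(I−A) ≈
  [   1.1372     0.2400     0.2295]
  [   0.0730     1.1163     0.1982]
  [   0.6938     0.6051     1.8832]
Δx = (I − A)⁻¹ Δd with Δd having +60 in the Transport component and 0 elsewhere.
So Δx_S = L_ST · (+60), where L_ST = adj(I−A)_ST / det(I−A) = 0.0350 / 0.47925.
Δx_S = 0.0350 × (+60) / 0.47925 = 2.10 / 0.47925 ≈ 4.38.

Δx_S = 4.38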